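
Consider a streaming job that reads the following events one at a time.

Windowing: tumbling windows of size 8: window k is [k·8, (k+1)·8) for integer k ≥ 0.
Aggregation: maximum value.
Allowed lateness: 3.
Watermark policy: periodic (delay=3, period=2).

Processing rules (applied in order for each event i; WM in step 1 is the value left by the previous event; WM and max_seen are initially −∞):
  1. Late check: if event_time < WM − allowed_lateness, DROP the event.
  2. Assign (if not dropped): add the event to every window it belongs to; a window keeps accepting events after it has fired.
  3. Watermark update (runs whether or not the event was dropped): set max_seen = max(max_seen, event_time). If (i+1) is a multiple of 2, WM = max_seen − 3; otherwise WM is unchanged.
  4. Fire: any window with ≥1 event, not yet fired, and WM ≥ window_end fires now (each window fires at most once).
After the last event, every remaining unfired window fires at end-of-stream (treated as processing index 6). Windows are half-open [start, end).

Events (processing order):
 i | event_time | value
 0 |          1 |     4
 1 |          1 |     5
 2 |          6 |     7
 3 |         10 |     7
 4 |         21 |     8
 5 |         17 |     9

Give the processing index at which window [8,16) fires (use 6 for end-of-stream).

5

i=0 t=1 v=4: → [0,8); WM=−∞
i=1 t=1 v=5: → [0,8); WM=-2
i=2 t=6 v=7: → [0,8); WM=-2
i=3 t=10 v=7: → [8,16); WM=7
i=4 t=21 v=8: → [16,24); WM=7
i=5 t=17 v=9: → [16,24); WM=18; [0,8) fires=7 [8,16) fires=7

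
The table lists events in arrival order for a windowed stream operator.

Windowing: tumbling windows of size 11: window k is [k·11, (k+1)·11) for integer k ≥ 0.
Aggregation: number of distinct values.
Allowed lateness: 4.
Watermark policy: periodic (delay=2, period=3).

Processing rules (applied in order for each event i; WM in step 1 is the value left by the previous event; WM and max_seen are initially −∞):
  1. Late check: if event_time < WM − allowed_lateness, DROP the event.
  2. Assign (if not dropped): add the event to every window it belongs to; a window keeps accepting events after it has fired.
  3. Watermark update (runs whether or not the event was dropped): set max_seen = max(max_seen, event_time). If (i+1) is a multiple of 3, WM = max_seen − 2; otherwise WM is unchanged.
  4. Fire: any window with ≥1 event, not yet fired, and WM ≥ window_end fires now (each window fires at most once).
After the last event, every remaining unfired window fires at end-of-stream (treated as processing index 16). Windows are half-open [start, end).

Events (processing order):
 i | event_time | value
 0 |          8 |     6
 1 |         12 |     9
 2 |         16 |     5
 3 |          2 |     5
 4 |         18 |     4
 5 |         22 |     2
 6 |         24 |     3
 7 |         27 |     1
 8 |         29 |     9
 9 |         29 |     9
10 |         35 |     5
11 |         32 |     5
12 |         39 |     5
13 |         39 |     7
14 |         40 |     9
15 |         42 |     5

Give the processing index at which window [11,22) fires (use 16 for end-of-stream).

i=0 t=8 v=6: → [0,11); WM=−∞
i=1 t=12 v=9: → [11,22); WM=−∞
i=2 t=16 v=5: → [11,22); WM=14; [0,11) fires=1
i=3 t=2 v=5: DROP (t<14-4); WM=14
i=4 t=18 v=4: → [11,22); WM=14
i=5 t=22 v=2: → [22,33); WM=20
i=6 t=24 v=3: → [22,33); WM=20
i=7 t=27 v=1: → [22,33); WM=20
i=8 t=29 v=9: → [22,33); WM=27; [11,22) fires=3
i=9 t=29 v=9: → [22,33); WM=27
i=10 t=35 v=5: → [33,44); WM=27
i=11 t=32 v=5: → [22,33); WM=33; [22,33) fires=5
i=12 t=39 v=5: → [33,44); WM=33
i=13 t=39 v=7: → [33,44); WM=33
i=14 t=40 v=9: → [33,44); WM=38
i=15 t=42 v=5: → [33,44); WM=38

8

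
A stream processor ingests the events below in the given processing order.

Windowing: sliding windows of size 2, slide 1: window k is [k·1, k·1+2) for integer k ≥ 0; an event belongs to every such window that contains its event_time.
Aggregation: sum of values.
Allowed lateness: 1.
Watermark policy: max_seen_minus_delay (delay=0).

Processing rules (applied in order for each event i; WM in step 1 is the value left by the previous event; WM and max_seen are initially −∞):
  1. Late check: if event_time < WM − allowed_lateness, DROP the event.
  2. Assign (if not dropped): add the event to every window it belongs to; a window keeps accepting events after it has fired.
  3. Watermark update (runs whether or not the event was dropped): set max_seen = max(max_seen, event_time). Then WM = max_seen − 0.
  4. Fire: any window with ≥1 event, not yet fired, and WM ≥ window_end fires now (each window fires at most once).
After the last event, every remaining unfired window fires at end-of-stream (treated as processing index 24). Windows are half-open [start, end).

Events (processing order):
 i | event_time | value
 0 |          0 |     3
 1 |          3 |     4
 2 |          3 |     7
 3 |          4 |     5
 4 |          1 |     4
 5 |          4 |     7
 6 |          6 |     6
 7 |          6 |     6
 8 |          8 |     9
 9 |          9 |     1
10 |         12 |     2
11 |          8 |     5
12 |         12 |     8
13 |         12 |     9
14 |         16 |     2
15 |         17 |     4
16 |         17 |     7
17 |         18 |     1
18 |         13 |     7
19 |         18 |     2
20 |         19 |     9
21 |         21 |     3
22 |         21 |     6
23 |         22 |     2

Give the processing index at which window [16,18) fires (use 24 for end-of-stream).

17

i=0 t=0 v=3: → [0,2); WM=0
i=1 t=3 v=4: → [3,5),[2,4); WM=3; [0,2) fires=3
i=2 t=3 v=7: → [3,5),[2,4); WM=3
i=3 t=4 v=5: → [4,6),[3,5); WM=4; [2,4) fires=11
i=4 t=1 v=4: DROP (t<4-1); WM=4
i=5 t=4 v=7: → [4,6),[3,5); WM=4
i=6 t=6 v=6: → [6,8),[5,7); WM=6; [3,5) fires=23 [4,6) fires=12
i=7 t=6 v=6: → [6,8),[5,7); WM=6
i=8 t=8 v=9: → [8,10),[7,9); WM=8; [5,7) fires=12 [6,8) fires=12
i=9 t=9 v=1: → [9,11),[8,10); WM=9; [7,9) fires=9
i=10 t=12 v=2: → [12,14),[11,13); WM=12; [8,10) fires=10 [9,11) fires=1
i=11 t=8 v=5: DROP (t<12-1); WM=12
i=12 t=12 v=8: → [12,14),[11,13); WM=12
i=13 t=12 v=9: → [12,14),[11,13); WM=12
i=14 t=16 v=2: → [16,18),[15,17); WM=16; [11,13) fires=19 [12,14) fires=19
i=15 t=17 v=4: → [17,19),[16,18); WM=17; [15,17) fires=2
i=16 t=17 v=7: → [17,19),[16,18); WM=17
i=17 t=18 v=1: → [18,20),[17,19); WM=18; [16,18) fires=13
i=18 t=13 v=7: DROP (t<18-1); WM=18
i=19 t=18 v=2: → [18,20),[17,19); WM=18
i=20 t=19 v=9: → [19,21),[18,20); WM=19; [17,19) fires=14
i=21 t=21 v=3: → [21,23),[20,22); WM=21; [18,20) fires=12 [19,21) fires=9
i=22 t=21 v=6: → [21,23),[20,22); WM=21
i=23 t=22 v=2: → [22,24),[21,23); WM=22; [20,22) fires=9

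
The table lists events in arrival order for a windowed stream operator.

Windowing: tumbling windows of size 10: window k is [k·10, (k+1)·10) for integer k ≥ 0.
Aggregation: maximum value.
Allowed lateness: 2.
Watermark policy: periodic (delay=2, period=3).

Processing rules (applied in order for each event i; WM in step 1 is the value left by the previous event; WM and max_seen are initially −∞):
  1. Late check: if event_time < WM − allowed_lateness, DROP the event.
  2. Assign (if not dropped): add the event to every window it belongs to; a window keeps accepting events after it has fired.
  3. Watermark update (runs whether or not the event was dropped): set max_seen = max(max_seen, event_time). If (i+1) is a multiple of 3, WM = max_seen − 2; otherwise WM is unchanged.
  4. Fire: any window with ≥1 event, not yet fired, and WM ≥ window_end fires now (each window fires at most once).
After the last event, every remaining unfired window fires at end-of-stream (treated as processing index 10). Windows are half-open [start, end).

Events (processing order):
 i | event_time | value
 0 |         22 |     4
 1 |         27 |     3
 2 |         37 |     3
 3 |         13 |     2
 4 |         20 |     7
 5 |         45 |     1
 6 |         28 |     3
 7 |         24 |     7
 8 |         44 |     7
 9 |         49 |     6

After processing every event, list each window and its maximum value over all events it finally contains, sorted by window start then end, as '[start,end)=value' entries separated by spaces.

[20,30)=4 [30,40)=3 [40,50)=7

i=0 t=22 v=4: → [20,30); WM=−∞
i=1 t=27 v=3: → [20,30); WM=−∞
i=2 t=37 v=3: → [30,40); WM=35; [20,30) fires=4
i=3 t=13 v=2: DROP (t<35-2); WM=35
i=4 t=20 v=7: DROP (t<35-2); WM=35
i=5 t=45 v=1: → [40,50); WM=43; [30,40) fires=3
i=6 t=28 v=3: DROP (t<43-2); WM=43
i=7 t=24 v=7: DROP (t<43-2); WM=43
i=8 t=44 v=7: → [40,50); WM=43
i=9 t=49 v=6: → [40,50); WM=43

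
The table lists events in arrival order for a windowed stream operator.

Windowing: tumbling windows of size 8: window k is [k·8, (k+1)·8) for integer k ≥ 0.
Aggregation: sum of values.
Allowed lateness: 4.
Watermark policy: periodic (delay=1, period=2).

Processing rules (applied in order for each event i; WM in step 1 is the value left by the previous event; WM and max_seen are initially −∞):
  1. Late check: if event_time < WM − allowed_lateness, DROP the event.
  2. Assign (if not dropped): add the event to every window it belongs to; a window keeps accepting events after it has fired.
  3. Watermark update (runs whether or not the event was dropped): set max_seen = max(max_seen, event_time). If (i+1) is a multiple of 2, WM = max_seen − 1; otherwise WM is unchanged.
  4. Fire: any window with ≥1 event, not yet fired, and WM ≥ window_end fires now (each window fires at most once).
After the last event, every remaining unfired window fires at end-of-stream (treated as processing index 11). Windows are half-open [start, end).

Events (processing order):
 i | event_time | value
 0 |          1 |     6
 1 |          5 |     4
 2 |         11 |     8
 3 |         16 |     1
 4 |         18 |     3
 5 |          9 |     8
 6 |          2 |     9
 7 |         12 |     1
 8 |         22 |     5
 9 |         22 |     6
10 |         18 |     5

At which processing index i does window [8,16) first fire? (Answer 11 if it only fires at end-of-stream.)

i=0 t=1 v=6: → [0,8); WM=−∞
i=1 t=5 v=4: → [0,8); WM=4
i=2 t=11 v=8: → [8,16); WM=4
i=3 t=16 v=1: → [16,24); WM=15; [0,8) fires=10
i=4 t=18 v=3: → [16,24); WM=15
i=5 t=9 v=8: DROP (t<15-4); WM=17; [8,16) fires=8
i=6 t=2 v=9: DROP (t<17-4); WM=17
i=7 t=12 v=1: DROP (t<17-4); WM=17
i=8 t=22 v=5: → [16,24); WM=17
i=9 t=22 v=6: → [16,24); WM=21
i=10 t=18 v=5: → [16,24); WM=21

5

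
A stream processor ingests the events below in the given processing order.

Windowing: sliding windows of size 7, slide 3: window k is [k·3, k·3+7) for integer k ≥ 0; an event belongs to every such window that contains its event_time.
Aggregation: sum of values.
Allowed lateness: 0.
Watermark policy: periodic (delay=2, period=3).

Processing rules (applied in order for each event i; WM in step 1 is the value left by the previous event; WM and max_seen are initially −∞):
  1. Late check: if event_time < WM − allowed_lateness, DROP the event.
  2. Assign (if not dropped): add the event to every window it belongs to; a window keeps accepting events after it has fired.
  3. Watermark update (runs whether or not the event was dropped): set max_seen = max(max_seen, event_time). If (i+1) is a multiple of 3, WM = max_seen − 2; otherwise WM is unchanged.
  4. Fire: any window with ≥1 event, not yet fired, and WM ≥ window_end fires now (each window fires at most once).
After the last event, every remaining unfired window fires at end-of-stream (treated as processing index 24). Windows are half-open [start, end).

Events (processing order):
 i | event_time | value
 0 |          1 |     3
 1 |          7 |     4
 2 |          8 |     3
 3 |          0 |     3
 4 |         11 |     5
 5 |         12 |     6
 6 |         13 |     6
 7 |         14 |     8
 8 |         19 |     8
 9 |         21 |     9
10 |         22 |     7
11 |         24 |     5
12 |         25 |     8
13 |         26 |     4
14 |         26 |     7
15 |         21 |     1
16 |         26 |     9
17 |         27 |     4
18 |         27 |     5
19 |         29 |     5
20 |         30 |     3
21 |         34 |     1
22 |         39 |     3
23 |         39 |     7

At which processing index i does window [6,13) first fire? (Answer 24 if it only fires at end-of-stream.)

i=0 t=1 v=3: → [0,7); WM=−∞
i=1 t=7 v=4: → [6,13),[3,10); WM=−∞
i=2 t=8 v=3: → [6,13),[3,10); WM=6
i=3 t=0 v=3: DROP (t<6-0); WM=6
i=4 t=11 v=5: → [9,16),[6,13); WM=6
i=5 t=12 v=6: → [12,19),[9,16),[6,13); WM=10; [0,7) fires=3 [3,10) fires=7
i=6 t=13 v=6: → [12,19),[9,16); WM=10
i=7 t=14 v=8: → [12,19),[9,16); WM=10
i=8 t=19 v=8: → [18,25),[15,22); WM=17; [6,13) fires=18 [9,16) fires=25
i=9 t=21 v=9: → [21,28),[18,25),[15,22); WM=17
i=10 t=22 v=7: → [21,28),[18,25); WM=17
i=11 t=24 v=5: → [24,31),[21,28),[18,25); WM=22; [12,19) fires=20 [15,22) fires=17
i=12 t=25 v=8: → [24,31),[21,28); WM=22
i=13 t=26 v=4: → [24,31),[21,28); WM=22
i=14 t=26 v=7: → [24,31),[21,28); WM=24
i=15 t=21 v=1: DROP (t<24-0); WM=24
i=16 t=26 v=9: → [24,31),[21,28); WM=24
i=17 t=27 v=4: → [27,34),[24,31),[21,28); WM=25; [18,25) fires=29
i=18 t=27 v=5: → [27,34),[24,31),[21,28); WM=25
i=19 t=29 v=5: → [27,34),[24,31); WM=25
i=20 t=30 v=3: → [30,37),[27,34),[24,31); WM=28; [21,28) fires=58
i=21 t=34 v=1: → [33,40),[30,37); WM=28
i=22 t=39 v=3: → [39,46),[36,43),[33,40); WM=28
i=23 t=39 v=7: → [39,46),[36,43),[33,40); WM=37; [24,31) fires=50 [27,34) fires=17 [30,37) fires=4

8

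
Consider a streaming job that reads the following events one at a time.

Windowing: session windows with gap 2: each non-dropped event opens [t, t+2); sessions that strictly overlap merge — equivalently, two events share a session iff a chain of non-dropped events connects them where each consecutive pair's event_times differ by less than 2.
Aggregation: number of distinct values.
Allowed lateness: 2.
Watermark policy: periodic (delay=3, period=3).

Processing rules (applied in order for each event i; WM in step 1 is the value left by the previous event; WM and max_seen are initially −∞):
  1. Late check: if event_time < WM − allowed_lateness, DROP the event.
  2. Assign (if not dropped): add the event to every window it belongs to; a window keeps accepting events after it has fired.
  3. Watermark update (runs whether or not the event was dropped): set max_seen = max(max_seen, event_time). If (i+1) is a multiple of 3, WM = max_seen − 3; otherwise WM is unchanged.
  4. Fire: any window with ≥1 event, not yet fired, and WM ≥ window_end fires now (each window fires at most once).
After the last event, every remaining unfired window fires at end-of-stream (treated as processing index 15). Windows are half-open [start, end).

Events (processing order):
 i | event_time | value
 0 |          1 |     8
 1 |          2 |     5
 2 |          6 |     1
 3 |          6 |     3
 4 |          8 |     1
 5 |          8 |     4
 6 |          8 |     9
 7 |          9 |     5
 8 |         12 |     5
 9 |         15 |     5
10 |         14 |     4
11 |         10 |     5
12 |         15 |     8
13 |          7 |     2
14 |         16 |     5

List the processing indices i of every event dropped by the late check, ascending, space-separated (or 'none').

i=0 t=1 v=8: → [1,3); WM=−∞
i=1 t=2 v=5: → [1,4); WM=−∞
i=2 t=6 v=1: → [6,8); WM=3
i=3 t=6 v=3: → [6,8); WM=3
i=4 t=8 v=1: → [8,10); WM=3
i=5 t=8 v=4: → [8,10); WM=5
i=6 t=8 v=9: → [8,10); WM=5
i=7 t=9 v=5: → [8,11); WM=5
i=8 t=12 v=5: → [12,14); WM=9
i=9 t=15 v=5: → [15,17); WM=9
i=10 t=14 v=4: → [14,17); WM=9
i=11 t=10 v=5: → [8,12); WM=12
i=12 t=15 v=8: → [14,17); WM=12
i=13 t=7 v=2: DROP (t<12-2); WM=12
i=14 t=16 v=5: → [14,18); WM=13

13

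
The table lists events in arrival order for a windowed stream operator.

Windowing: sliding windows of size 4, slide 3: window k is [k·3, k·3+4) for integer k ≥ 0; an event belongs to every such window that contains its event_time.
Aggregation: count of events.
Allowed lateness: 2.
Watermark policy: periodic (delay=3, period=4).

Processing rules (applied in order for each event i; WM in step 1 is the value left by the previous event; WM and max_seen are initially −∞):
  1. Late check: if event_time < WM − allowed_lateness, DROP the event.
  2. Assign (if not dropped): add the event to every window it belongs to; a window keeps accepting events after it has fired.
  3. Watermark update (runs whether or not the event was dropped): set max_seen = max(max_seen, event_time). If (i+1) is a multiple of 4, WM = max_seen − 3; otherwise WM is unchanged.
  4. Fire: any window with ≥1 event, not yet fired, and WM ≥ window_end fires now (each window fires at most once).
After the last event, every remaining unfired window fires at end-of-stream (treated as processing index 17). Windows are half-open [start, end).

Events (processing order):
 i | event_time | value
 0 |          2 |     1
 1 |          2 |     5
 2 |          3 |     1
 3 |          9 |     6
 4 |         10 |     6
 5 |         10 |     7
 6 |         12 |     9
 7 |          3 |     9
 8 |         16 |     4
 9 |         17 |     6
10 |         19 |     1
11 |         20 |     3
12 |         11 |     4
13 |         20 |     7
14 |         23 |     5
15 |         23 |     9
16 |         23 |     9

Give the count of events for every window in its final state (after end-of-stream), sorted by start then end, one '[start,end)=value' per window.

[0,4)=3 [3,7)=1 [6,10)=1 [9,13)=4 [12,16)=1 [15,19)=2 [18,22)=3 [21,25)=3

i=0 t=2 v=1: → [0,4); WM=−∞
i=1 t=2 v=5: → [0,4); WM=−∞
i=2 t=3 v=1: → [3,7),[0,4); WM=−∞
i=3 t=9 v=6: → [9,13),[6,10); WM=6; [0,4) fires=3
i=4 t=10 v=6: → [9,13); WM=6
i=5 t=10 v=7: → [9,13); WM=6
i=6 t=12 v=9: → [12,16),[9,13); WM=6
i=7 t=3 v=9: DROP (t<6-2); WM=9; [3,7) fires=1
i=8 t=16 v=4: → [15,19); WM=9
i=9 t=17 v=6: → [15,19); WM=9
i=10 t=19 v=1: → [18,22); WM=9
i=11 t=20 v=3: → [18,22); WM=17; [6,10) fires=1 [9,13) fires=4 [12,16) fires=1
i=12 t=11 v=4: DROP (t<17-2); WM=17
i=13 t=20 v=7: → [18,22); WM=17
i=14 t=23 v=5: → [21,25); WM=17
i=15 t=23 v=9: → [21,25); WM=20; [15,19) fires=2
i=16 t=23 v=9: → [21,25); WM=20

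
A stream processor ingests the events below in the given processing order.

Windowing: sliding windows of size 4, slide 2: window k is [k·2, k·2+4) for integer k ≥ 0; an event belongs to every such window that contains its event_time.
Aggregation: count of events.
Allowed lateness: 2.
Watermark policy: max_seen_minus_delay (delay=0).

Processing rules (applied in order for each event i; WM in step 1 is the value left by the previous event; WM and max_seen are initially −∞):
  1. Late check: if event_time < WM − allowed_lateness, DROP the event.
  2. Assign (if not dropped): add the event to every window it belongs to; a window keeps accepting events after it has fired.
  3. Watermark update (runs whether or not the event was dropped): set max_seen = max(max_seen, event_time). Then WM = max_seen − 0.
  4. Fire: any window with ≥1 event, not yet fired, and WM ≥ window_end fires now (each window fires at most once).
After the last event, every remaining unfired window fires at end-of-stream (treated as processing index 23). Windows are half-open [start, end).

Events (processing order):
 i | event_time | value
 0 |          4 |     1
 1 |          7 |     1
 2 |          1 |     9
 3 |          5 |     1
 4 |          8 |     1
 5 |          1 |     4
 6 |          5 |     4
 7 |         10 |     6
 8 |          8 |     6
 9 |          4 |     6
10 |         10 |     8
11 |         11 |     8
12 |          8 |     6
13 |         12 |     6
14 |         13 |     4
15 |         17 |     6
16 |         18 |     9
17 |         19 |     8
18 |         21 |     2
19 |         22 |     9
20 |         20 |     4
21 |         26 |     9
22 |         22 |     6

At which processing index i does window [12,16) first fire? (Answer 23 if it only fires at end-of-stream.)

i=0 t=4 v=1: → [4,8),[2,6); WM=4
i=1 t=7 v=1: → [6,10),[4,8); WM=7; [2,6) fires=1
i=2 t=1 v=9: DROP (t<7-2); WM=7
i=3 t=5 v=1: → [4,8),[2,6); WM=7
i=4 t=8 v=1: → [8,12),[6,10); WM=8; [4,8) fires=3
i=5 t=1 v=4: DROP (t<8-2); WM=8
i=6 t=5 v=4: DROP (t<8-2); WM=8
i=7 t=10 v=6: → [10,14),[8,12); WM=10; [6,10) fires=2
i=8 t=8 v=6: → [8,12),[6,10); WM=10
i=9 t=4 v=6: DROP (t<10-2); WM=10
i=10 t=10 v=8: → [10,14),[8,12); WM=10
i=11 t=11 v=8: → [10,14),[8,12); WM=11
i=12 t=8 v=6: DROP (t<11-2); WM=11
i=13 t=12 v=6: → [12,16),[10,14); WM=12; [8,12) fires=5
i=14 t=13 v=4: → [12,16),[10,14); WM=13
i=15 t=17 v=6: → [16,20),[14,18); WM=17; [10,14) fires=5 [12,16) fires=2
i=16 t=18 v=9: → [18,22),[16,20); WM=18; [14,18) fires=1
i=17 t=19 v=8: → [18,22),[16,20); WM=19
i=18 t=21 v=2: → [20,24),[18,22); WM=21; [16,20) fires=3
i=19 t=22 v=9: → [22,26),[20,24); WM=22; [18,22) fires=3
i=20 t=20 v=4: → [20,24),[18,22); WM=22
i=21 t=26 v=9: → [26,30),[24,28); WM=26; [20,24) fires=3 [22,26) fires=1
i=22 t=22 v=6: DROP (t<26-2); WM=26

15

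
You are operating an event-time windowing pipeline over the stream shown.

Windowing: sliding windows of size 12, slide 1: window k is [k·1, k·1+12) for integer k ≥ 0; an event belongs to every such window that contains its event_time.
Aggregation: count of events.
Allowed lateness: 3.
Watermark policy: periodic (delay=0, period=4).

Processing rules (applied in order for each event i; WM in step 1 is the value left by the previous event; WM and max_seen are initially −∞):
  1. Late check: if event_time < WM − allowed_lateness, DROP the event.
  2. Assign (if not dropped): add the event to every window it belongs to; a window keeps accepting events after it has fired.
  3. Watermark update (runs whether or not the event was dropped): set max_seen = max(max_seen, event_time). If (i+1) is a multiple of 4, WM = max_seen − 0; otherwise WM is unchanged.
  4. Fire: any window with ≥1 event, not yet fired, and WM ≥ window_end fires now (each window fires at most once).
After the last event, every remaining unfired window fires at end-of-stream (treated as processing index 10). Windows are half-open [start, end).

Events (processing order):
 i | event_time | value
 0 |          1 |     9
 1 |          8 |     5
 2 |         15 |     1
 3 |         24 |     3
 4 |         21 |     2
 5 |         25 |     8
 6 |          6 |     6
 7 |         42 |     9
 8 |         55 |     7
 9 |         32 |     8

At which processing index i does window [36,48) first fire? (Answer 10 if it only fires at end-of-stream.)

i=0 t=1 v=9: → [1,13),[0,12); WM=−∞
i=1 t=8 v=5: → [8,20),[7,19),[6,18),[5,17),[4,16),[3,15),[2,14),[1,13),[0,12); WM=−∞
i=2 t=15 v=1: → [15,27),[14,26),[13,25),[12,24),[11,23),[10,22),[9,21),[8,20),[7,19),[6,18),[5,17),[4,16); WM=−∞
i=3 t=24 v=3: → [24,36),[23,35),[22,34),[21,33),[20,32),[19,31),[18,30),[17,29),[16,28),[15,27),[14,26),[13,25); WM=24; [0,12) fires=2 [1,13) fires=2 [2,14) fires=1 [3,15) fires=1 [4,16) fires=2 [5,17) fires=2 [6,18) fires=2 [7,19) fires=2 [8,20) fires=2 [9,21) fires=1 [10,22) fires=1 [11,23) fires=1 [12,24) fires=1
i=4 t=21 v=2: → [21,33),[20,32),[19,31),[18,30),[17,29),[16,28),[15,27),[14,26),[13,25),[12,24),[11,23),[10,22); WM=24
i=5 t=25 v=8: → [25,37),[24,36),[23,35),[22,34),[21,33),[20,32),[19,31),[18,30),[17,29),[16,28),[15,27),[14,26); WM=24
i=6 t=6 v=6: DROP (t<24-3); WM=24
i=7 t=42 v=9: → [42,54),[41,53),[40,52),[39,51),[38,50),[37,49),[36,48),[35,47),[34,46),[33,45),[32,44),[31,43); WM=42; [13,25) fires=3 [14,26) fires=4 [15,27) fires=4 [16,28) fires=3 [17,29) fires=3 [18,30) fires=3 [19,31) fires=3 [20,32) fires=3 [21,33) fires=3 [22,34) fires=2 [23,35) fires=2 [24,36) fires=2 [25,37) fires=1
i=8 t=55 v=7: → [55,67),[54,66),[53,65),[52,64),[51,63),[50,62),[49,61),[48,60),[47,59),[46,58),[45,57),[44,56); WM=42
i=9 t=32 v=8: DROP (t<42-3); WM=42

10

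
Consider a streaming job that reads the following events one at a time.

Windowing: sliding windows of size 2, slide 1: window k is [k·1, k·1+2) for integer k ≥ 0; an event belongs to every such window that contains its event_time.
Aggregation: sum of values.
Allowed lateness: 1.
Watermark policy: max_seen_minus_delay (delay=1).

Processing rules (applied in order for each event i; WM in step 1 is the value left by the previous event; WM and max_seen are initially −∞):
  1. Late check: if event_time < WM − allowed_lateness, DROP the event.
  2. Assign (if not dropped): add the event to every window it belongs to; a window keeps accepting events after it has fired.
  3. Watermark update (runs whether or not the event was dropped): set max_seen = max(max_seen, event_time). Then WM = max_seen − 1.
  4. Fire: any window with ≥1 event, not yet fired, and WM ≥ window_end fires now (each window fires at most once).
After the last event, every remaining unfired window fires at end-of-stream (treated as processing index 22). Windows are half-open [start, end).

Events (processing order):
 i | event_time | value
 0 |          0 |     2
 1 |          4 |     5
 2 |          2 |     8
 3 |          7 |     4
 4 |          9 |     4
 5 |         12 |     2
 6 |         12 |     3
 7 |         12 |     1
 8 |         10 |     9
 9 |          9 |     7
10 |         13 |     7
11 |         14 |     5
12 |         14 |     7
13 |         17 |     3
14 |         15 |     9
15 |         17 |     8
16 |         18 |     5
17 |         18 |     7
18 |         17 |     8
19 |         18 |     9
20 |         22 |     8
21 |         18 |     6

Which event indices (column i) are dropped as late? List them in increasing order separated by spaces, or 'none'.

i=0 t=0 v=2: → [0,2); WM=-1
i=1 t=4 v=5: → [4,6),[3,5); WM=3; [0,2) fires=2
i=2 t=2 v=8: → [2,4),[1,3); WM=3; [1,3) fires=8
i=3 t=7 v=4: → [7,9),[6,8); WM=6; [2,4) fires=8 [3,5) fires=5 [4,6) fires=5
i=4 t=9 v=4: → [9,11),[8,10); WM=8; [6,8) fires=4
i=5 t=12 v=2: → [12,14),[11,13); WM=11; [7,9) fires=4 [8,10) fires=4 [9,11) fires=4
i=6 t=12 v=3: → [12,14),[11,13); WM=11
i=7 t=12 v=1: → [12,14),[11,13); WM=11
i=8 t=10 v=9: → [10,12),[9,11); WM=11
i=9 t=9 v=7: DROP (t<11-1); WM=11
i=10 t=13 v=7: → [13,15),[12,14); WM=12; [10,12) fires=9
i=11 t=14 v=5: → [14,16),[13,15); WM=13; [11,13) fires=6
i=12 t=14 v=7: → [14,16),[13,15); WM=13
i=13 t=17 v=3: → [17,19),[16,18); WM=16; [12,14) fires=13 [13,15) fires=19 [14,16) fires=12
i=14 t=15 v=9: → [15,17),[14,16); WM=16
i=15 t=17 v=8: → [17,19),[16,18); WM=16
i=16 t=18 v=5: → [18,20),[17,19); WM=17; [15,17) fires=9
i=17 t=18 v=7: → [18,20),[17,19); WM=17
i=18 t=17 v=8: → [17,19),[16,18); WM=17
i=19 t=18 v=9: → [18,20),[17,19); WM=17
i=20 t=22 v=8: → [22,24),[21,23); WM=21; [16,18) fires=19 [17,19) fires=40 [18,20) fires=21
i=21 t=18 v=6: DROP (t<21-1); WM=21

9 21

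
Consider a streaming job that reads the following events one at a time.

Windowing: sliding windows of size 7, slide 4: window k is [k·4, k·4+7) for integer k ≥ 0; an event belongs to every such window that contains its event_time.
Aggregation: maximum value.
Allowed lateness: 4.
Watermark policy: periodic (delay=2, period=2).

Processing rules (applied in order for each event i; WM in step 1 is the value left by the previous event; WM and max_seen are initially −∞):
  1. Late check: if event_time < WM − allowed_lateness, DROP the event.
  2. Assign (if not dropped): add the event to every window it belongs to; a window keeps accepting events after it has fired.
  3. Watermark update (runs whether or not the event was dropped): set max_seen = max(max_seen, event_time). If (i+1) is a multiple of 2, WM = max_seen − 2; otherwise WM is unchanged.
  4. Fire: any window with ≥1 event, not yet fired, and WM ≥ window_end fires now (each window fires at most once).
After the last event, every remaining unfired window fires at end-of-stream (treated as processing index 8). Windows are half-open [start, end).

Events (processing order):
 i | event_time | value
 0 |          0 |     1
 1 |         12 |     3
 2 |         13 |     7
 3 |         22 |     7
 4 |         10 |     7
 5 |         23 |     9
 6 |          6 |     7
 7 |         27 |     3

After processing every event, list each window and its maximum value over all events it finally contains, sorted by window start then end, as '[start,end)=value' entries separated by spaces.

i=0 t=0 v=1: → [0,7); WM=−∞
i=1 t=12 v=3: → [12,19),[8,15); WM=10; [0,7) fires=1
i=2 t=13 v=7: → [12,19),[8,15); WM=10
i=3 t=22 v=7: → [20,27),[16,23); WM=20; [8,15) fires=7 [12,19) fires=7
i=4 t=10 v=7: DROP (t<20-4); WM=20
i=5 t=23 v=9: → [20,27); WM=21
i=6 t=6 v=7: DROP (t<21-4); WM=21
i=7 t=27 v=3: → [24,31); WM=25; [16,23) fires=7

[0,7)=1 [8,15)=7 [12,19)=7 [16,23)=7 [20,27)=9 [24,31)=3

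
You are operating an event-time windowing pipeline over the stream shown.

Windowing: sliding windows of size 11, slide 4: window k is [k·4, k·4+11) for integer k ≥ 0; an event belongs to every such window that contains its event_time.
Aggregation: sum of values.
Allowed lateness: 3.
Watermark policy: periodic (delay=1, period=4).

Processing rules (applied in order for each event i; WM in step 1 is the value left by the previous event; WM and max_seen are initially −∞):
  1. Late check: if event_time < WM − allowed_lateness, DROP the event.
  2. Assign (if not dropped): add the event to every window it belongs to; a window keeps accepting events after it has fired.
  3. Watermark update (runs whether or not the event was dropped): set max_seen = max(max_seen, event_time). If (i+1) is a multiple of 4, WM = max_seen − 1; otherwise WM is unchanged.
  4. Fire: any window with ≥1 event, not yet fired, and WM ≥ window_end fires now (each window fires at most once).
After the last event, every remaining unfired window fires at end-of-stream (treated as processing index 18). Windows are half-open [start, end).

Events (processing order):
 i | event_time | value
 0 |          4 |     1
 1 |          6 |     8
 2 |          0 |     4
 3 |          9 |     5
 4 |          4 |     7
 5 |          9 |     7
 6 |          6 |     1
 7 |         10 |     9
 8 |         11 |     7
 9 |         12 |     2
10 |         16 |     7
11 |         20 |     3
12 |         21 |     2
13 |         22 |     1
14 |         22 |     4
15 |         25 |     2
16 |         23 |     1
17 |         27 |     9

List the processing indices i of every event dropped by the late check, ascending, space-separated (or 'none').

i=0 t=4 v=1: → [4,15),[0,11); WM=−∞
i=1 t=6 v=8: → [4,15),[0,11); WM=−∞
i=2 t=0 v=4: → [0,11); WM=−∞
i=3 t=9 v=5: → [8,19),[4,15),[0,11); WM=8
i=4 t=4 v=7: DROP (t<8-3); WM=8
i=5 t=9 v=7: → [8,19),[4,15),[0,11); WM=8
i=6 t=6 v=1: → [4,15),[0,11); WM=8
i=7 t=10 v=9: → [8,19),[4,15),[0,11); WM=9
i=8 t=11 v=7: → [8,19),[4,15); WM=9
i=9 t=12 v=2: → [12,23),[8,19),[4,15); WM=9
i=10 t=16 v=7: → [16,27),[12,23),[8,19); WM=9
i=11 t=20 v=3: → [20,31),[16,27),[12,23); WM=19; [0,11) fires=35 [4,15) fires=40 [8,19) fires=37
i=12 t=21 v=2: → [20,31),[16,27),[12,23); WM=19
i=13 t=22 v=1: → [20,31),[16,27),[12,23); WM=19
i=14 t=22 v=4: → [20,31),[16,27),[12,23); WM=19
i=15 t=25 v=2: → [24,35),[20,31),[16,27); WM=24; [12,23) fires=19
i=16 t=23 v=1: → [20,31),[16,27); WM=24
i=17 t=27 v=9: → [24,35),[20,31); WM=24

4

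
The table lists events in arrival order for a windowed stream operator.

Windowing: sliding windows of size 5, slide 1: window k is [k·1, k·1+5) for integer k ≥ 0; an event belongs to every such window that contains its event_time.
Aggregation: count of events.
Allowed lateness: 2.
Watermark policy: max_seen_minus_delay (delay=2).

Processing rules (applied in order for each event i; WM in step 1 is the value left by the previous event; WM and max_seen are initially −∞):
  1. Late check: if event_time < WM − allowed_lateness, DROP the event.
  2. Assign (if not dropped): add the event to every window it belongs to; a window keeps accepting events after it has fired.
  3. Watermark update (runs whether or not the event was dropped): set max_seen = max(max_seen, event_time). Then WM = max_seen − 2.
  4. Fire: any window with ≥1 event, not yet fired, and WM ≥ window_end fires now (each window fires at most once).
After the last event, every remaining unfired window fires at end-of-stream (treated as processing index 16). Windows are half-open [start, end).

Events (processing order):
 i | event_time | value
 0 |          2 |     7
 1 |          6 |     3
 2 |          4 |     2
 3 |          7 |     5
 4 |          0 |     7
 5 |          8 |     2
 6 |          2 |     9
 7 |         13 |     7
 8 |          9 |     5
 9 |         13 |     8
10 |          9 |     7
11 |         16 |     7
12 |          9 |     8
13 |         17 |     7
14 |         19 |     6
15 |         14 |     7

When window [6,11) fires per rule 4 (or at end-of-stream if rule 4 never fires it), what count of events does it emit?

3

i=0 t=2 v=7: → [2,7),[1,6),[0,5); WM=0
i=1 t=6 v=3: → [6,11),[5,10),[4,9),[3,8),[2,7); WM=4
i=2 t=4 v=2: → [4,9),[3,8),[2,7),[1,6),[0,5); WM=4
i=3 t=7 v=5: → [7,12),[6,11),[5,10),[4,9),[3,8); WM=5; [0,5) fires=2
i=4 t=0 v=7: DROP (t<5-2); WM=5
i=5 t=8 v=2: → [8,13),[7,12),[6,11),[5,10),[4,9); WM=6; [1,6) fires=2
i=6 t=2 v=9: DROP (t<6-2); WM=6
i=7 t=13 v=7: → [13,18),[12,17),[11,16),[10,15),[9,14); WM=11; [2,7) fires=3 [3,8) fires=3 [4,9) fires=4 [5,10) fires=3 [6,11) fires=3
i=8 t=9 v=5: → [9,14),[8,13),[7,12),[6,11),[5,10); WM=11
i=9 t=13 v=8: → [13,18),[12,17),[11,16),[10,15),[9,14); WM=11
i=10 t=9 v=7: → [9,14),[8,13),[7,12),[6,11),[5,10); WM=11
i=11 t=16 v=7: → [16,21),[15,20),[14,19),[13,18),[12,17); WM=14; [7,12) fires=4 [8,13) fires=3 [9,14) fires=4
i=12 t=9 v=8: DROP (t<14-2); WM=14
i=13 t=17 v=7: → [17,22),[16,21),[15,20),[14,19),[13,18); WM=15; [10,15) fires=2
i=14 t=19 v=6: → [19,24),[18,23),[17,22),[16,21),[15,20); WM=17; [11,16) fires=2 [12,17) fires=3
i=15 t=14 v=7: DROP (t<17-2); WM=17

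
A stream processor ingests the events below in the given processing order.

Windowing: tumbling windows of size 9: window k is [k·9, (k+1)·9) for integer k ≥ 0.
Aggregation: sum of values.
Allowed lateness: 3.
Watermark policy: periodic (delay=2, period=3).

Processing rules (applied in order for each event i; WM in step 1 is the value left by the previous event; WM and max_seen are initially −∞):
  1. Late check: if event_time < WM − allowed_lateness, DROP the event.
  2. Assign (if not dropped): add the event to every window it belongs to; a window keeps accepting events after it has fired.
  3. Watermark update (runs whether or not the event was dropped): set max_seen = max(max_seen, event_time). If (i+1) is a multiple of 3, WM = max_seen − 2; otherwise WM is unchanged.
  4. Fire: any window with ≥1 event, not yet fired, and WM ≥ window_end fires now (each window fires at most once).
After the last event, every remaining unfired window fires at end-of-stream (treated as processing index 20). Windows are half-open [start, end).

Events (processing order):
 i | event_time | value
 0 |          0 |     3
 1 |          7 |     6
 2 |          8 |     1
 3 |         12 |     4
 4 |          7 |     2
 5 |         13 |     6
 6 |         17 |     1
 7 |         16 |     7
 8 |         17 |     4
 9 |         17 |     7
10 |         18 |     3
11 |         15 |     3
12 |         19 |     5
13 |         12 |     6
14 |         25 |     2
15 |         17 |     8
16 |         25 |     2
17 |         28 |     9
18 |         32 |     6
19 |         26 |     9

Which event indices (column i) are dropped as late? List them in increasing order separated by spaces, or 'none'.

i=0 t=0 v=3: → [0,9); WM=−∞
i=1 t=7 v=6: → [0,9); WM=−∞
i=2 t=8 v=1: → [0,9); WM=6
i=3 t=12 v=4: → [9,18); WM=6
i=4 t=7 v=2: → [0,9); WM=6
i=5 t=13 v=6: → [9,18); WM=11; [0,9) fires=12
i=6 t=17 v=1: → [9,18); WM=11
i=7 t=16 v=7: → [9,18); WM=11
i=8 t=17 v=4: → [9,18); WM=15
i=9 t=17 v=7: → [9,18); WM=15
i=10 t=18 v=3: → [18,27); WM=15
i=11 t=15 v=3: → [9,18); WM=16
i=12 t=19 v=5: → [18,27); WM=16
i=13 t=12 v=6: DROP (t<16-3); WM=16
i=14 t=25 v=2: → [18,27); WM=23; [9,18) fires=32
i=15 t=17 v=8: DROP (t<23-3); WM=23
i=16 t=25 v=2: → [18,27); WM=23
i=17 t=28 v=9: → [27,36); WM=26
i=18 t=32 v=6: → [27,36); WM=26
i=19 t=26 v=9: → [18,27); WM=26

13 15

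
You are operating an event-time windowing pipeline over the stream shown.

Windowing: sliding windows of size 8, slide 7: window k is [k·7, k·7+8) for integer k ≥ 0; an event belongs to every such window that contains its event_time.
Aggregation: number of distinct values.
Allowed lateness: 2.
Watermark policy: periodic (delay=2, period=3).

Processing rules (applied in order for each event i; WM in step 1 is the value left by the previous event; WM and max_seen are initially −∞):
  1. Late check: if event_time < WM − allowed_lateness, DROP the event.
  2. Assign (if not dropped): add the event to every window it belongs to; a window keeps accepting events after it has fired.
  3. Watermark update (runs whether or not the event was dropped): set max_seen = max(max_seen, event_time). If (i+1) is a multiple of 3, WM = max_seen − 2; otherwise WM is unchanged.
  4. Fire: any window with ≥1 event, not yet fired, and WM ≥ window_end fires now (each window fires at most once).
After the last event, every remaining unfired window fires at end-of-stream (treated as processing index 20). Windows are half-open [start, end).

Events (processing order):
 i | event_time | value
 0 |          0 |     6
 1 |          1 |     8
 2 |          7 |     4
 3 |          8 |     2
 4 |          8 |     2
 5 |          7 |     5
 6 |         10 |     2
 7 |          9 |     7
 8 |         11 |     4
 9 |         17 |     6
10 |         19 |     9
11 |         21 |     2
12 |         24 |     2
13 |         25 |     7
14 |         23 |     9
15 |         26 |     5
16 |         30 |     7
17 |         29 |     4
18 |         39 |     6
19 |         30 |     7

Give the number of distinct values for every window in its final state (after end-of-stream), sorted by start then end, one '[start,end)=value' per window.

i=0 t=0 v=6: → [0,8); WM=−∞
i=1 t=1 v=8: → [0,8); WM=−∞
i=2 t=7 v=4: → [7,15),[0,8); WM=5
i=3 t=8 v=2: → [7,15); WM=5
i=4 t=8 v=2: → [7,15); WM=5
i=5 t=7 v=5: → [7,15),[0,8); WM=6
i=6 t=10 v=2: → [7,15); WM=6
i=7 t=9 v=7: → [7,15); WM=6
i=8 t=11 v=4: → [7,15); WM=9; [0,8) fires=4
i=9 t=17 v=6: → [14,22); WM=9
i=10 t=19 v=9: → [14,22); WM=9
i=11 t=21 v=2: → [21,29),[14,22); WM=19; [7,15) fires=4
i=12 t=24 v=2: → [21,29); WM=19
i=13 t=25 v=7: → [21,29); WM=19
i=14 t=23 v=9: → [21,29); WM=23; [14,22) fires=3
i=15 t=26 v=5: → [21,29); WM=23
i=16 t=30 v=7: → [28,36); WM=23
i=17 t=29 v=4: → [28,36); WM=28
i=18 t=39 v=6: → [35,43); WM=28
i=19 t=30 v=7: → [28,36); WM=28

[0,8)=4 [7,15)=4 [14,22)=3 [21,29)=4 [28,36)=2 [35,43)=1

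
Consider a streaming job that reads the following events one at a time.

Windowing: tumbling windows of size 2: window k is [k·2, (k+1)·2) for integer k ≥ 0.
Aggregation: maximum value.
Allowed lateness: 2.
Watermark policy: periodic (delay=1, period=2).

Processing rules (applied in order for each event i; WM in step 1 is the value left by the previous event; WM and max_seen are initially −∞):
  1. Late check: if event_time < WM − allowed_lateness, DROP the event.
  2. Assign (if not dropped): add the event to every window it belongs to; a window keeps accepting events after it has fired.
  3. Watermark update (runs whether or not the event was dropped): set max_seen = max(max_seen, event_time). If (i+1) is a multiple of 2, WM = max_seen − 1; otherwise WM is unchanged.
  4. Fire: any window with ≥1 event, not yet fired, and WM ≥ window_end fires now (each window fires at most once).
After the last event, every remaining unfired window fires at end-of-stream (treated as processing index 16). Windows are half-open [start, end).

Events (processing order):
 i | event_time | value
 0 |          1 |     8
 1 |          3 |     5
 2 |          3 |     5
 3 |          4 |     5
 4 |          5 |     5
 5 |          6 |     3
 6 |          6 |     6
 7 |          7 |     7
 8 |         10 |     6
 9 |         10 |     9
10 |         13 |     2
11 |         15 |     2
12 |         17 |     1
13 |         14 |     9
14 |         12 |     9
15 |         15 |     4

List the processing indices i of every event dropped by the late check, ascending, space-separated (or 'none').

i=0 t=1 v=8: → [0,2); WM=−∞
i=1 t=3 v=5: → [2,4); WM=2; [0,2) fires=8
i=2 t=3 v=5: → [2,4); WM=2
i=3 t=4 v=5: → [4,6); WM=3
i=4 t=5 v=5: → [4,6); WM=3
i=5 t=6 v=3: → [6,8); WM=5; [2,4) fires=5
i=6 t=6 v=6: → [6,8); WM=5
i=7 t=7 v=7: → [6,8); WM=6; [4,6) fires=5
i=8 t=10 v=6: → [10,12); WM=6
i=9 t=10 v=9: → [10,12); WM=9; [6,8) fires=7
i=10 t=13 v=2: → [12,14); WM=9
i=11 t=15 v=2: → [14,16); WM=14; [10,12) fires=9 [12,14) fires=2
i=12 t=17 v=1: → [16,18); WM=14
i=13 t=14 v=9: → [14,16); WM=16; [14,16) fires=9
i=14 t=12 v=9: DROP (t<16-2); WM=16
i=15 t=15 v=4: → [14,16); WM=16

14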